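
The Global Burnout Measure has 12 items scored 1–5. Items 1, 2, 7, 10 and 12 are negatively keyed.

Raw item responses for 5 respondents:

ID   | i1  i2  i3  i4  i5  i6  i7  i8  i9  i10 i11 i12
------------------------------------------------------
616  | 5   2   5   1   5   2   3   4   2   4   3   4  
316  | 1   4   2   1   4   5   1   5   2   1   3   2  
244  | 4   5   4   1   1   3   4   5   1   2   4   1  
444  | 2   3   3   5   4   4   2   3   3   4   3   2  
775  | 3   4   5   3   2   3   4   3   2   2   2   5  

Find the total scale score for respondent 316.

Respondent 316 raw: 1, 4, 2, 1, 4, 5, 1, 5, 2, 1, 3, 2.
Reverse-coded (reversed = (1+5) − raw = 6 − raw):
  item 1: 6 − 1 = 5
  item 2: 6 − 4 = 2
  item 3: 2
  item 4: 1
  item 5: 4
  item 6: 5
  item 7: 6 − 1 = 5
  item 8: 5
  item 9: 2
  item 10: 6 − 1 = 5
  item 11: 3
  item 12: 6 − 2 = 4
Sum = 5 + 2 + 2 + 1 + 4 + 5 + 5 + 5 + 2 + 5 + 3 + 4 = 43

43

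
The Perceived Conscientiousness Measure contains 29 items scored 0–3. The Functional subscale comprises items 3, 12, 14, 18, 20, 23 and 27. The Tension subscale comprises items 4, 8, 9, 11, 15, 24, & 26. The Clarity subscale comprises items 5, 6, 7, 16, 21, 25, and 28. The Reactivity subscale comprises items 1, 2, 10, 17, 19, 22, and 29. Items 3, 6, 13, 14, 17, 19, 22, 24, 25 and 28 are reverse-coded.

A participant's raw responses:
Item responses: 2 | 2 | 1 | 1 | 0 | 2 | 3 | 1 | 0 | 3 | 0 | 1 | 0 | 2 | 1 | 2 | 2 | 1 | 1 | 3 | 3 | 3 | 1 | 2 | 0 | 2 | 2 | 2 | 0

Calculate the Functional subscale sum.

11

Functional items: 3, 12, 14, 18, 20, 23, 27.
Of these, items 3 and 14 are reverse-coded; reversed = (0+3) − raw = 3 − raw.
  item 3: 3 − 1 = 2
  item 12: 1
  item 14: 3 − 2 = 1
  item 18: 1
  item 20: 3
  item 23: 1
  item 27: 2
Sum = 2 + 1 + 1 + 1 + 3 + 1 + 2 = 11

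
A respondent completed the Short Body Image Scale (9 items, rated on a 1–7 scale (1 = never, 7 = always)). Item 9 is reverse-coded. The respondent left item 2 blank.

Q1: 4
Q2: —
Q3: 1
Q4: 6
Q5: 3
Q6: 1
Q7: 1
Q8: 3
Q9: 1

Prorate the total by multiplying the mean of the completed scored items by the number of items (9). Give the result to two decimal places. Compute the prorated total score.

29.25

Reverse-coded (reversed = (1+7) − raw = 8 − raw):
  item 9: 8 − 1 = 7
Completed scored items (8 of 9): 4, 1, 6, 3, 1, 1, 3, 7; sum = 26.
Person mean = 26 / 8 ≈ 3.2500
Prorated total = (26 / 8) × 9 = 29.25 (to 2 dp)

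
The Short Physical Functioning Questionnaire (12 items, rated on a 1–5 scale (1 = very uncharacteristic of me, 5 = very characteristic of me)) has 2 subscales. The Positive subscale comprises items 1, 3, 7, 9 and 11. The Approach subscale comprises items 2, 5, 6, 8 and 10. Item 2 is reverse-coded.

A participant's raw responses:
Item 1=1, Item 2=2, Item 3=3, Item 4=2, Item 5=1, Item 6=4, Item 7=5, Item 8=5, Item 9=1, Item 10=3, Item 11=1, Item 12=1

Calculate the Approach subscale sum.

17

Approach items: 2, 5, 6, 8, 10.
Of these, item 2 is reverse-coded; on a 1–5 scale, reversed = 6 − raw.
  item 2: 6 − 2 = 4
  item 5: 1
  item 6: 4
  item 8: 5
  item 10: 3
Sum = 4 + 1 + 4 + 5 + 3 = 17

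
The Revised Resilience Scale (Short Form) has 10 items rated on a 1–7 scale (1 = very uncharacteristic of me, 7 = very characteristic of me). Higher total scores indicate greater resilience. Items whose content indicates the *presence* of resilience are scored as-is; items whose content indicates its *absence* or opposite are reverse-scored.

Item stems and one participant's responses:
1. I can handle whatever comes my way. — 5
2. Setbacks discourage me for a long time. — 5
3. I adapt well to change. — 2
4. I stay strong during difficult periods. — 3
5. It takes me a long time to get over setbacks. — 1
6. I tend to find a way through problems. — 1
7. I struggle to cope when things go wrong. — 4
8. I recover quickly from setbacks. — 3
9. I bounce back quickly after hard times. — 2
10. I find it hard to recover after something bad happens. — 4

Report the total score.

34

Items 2, 5, 7, 10 describe the absence/opposite of resilience → reverse-score.
on a 1–7 scale, reversed = 8 − raw.
  item 1: 5
  item 2: 8 − 5 = 3
  item 3: 2
  item 4: 3
  item 5: 8 − 1 = 7
  item 6: 1
  item 7: 8 − 4 = 4
  item 8: 3
  item 9: 2
  item 10: 8 − 4 = 4
Total = 5 + 3 + 2 + 3 + 7 + 1 + 4 + 3 + 2 + 4 = 34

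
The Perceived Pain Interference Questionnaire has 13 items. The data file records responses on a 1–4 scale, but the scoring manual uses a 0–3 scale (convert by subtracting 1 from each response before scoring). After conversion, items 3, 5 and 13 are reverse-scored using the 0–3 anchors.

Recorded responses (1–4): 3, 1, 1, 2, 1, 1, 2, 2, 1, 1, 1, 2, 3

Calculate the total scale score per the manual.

13

Convert to 0–3: 2, 0, 0, 1, 0, 0, 1, 1, 0, 0, 0, 1, 2
Reverse-coded (on a 0–3 scale, reversed = 3 − raw):
  item 3: 3 − 0 = 3
  item 5: 3 − 0 = 3
  item 13: 3 − 2 = 1
Scored: 2, 0, 3, 1, 3, 0, 1, 1, 0, 0, 0, 1, 1
Total = 13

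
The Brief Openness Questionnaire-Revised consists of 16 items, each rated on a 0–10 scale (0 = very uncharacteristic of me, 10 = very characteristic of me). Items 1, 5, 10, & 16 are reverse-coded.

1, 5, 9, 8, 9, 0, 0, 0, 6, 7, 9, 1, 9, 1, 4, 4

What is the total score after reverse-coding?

Reverse-coded items use 10 − raw:
  item 1: 10 − 1 = 9
  item 5: 10 − 9 = 1
  item 10: 10 − 7 = 3
  item 16: 10 − 4 = 6
Scored responses: 9, 5, 9, 8, 1, 0, 0, 0, 6, 3, 9, 1, 9, 1, 4, 6
Total = 9 + 5 + 9 + 8 + 1 + 0 + 0 + 0 + 6 + 3 + 9 + 1 + 9 + 1 + 4 + 6 = 71

71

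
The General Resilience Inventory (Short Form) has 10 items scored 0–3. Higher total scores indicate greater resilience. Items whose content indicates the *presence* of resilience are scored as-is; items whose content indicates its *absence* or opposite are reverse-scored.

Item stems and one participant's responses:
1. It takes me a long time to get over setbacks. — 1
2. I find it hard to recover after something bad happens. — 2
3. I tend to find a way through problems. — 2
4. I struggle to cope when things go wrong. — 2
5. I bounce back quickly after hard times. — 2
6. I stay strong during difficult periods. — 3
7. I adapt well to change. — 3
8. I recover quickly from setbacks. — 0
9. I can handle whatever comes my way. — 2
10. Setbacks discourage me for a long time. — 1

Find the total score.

Items 1, 2, 4, 10 describe the absence/opposite of resilience → reverse-score.
on a 0–3 scale, reversed = 3 − raw.
  item 1: 3 − 1 = 2
  item 2: 3 − 2 = 1
  item 3: 2
  item 4: 3 − 2 = 1
  item 5: 2
  item 6: 3
  item 7: 3
  item 8: 0
  item 9: 2
  item 10: 3 − 1 = 2
Total = 2 + 1 + 2 + 1 + 2 + 3 + 3 + 0 + 2 + 2 = 18

18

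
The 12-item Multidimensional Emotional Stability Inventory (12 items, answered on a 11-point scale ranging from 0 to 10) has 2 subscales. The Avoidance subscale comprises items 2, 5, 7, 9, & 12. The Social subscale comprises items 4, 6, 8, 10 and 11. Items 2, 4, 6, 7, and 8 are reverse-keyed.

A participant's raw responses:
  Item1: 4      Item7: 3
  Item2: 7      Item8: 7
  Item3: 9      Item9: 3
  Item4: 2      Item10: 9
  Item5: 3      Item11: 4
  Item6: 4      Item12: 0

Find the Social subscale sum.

30

Social items: 4, 6, 8, 10, 11.
Of these, items 4, 6, and 8 are reverse-keyed; on a 0–10 scale, reversed = 10 − raw.
  item 4: 10 − 2 = 8
  item 6: 10 − 4 = 6
  item 8: 10 − 7 = 3
  item 10: 9
  item 11: 4
Sum = 8 + 6 + 3 + 9 + 4 = 30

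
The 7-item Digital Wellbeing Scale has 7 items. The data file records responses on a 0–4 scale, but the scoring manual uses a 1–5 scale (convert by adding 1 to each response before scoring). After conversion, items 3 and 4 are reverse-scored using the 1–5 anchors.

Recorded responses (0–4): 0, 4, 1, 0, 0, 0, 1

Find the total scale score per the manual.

19

Convert to 1–5: 1, 5, 2, 1, 1, 1, 2
Reverse-coded (on a 1–5 scale, reversed = 6 − raw):
  item 3: 6 − 2 = 4
  item 4: 6 − 1 = 5
Scored: 1, 5, 4, 5, 1, 1, 2
Total = 19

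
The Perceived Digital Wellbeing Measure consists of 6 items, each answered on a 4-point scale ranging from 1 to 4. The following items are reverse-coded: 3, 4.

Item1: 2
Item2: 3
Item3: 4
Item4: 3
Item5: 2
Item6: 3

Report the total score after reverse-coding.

Apply reverse scoring (on a 1–4 scale, reversed = 5 − raw):
  item 3: 5 − 4 = 1
  item 4: 5 − 3 = 2
Scored responses: 2, 3, 1, 2, 2, 3
Total = 2 + 3 + 1 + 2 + 2 + 3 = 13

13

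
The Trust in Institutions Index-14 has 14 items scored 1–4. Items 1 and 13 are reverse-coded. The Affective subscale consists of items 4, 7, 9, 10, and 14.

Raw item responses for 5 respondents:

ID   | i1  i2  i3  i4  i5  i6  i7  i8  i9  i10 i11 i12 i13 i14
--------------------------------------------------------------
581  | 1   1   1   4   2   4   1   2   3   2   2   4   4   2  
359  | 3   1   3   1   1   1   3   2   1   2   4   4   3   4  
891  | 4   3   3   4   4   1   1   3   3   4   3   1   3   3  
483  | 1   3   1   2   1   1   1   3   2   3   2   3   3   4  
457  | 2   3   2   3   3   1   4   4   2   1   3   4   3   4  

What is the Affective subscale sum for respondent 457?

14

Respondent 457 raw: 2, 3, 2, 3, 3, 1, 4, 4, 2, 1, 3, 4, 3, 4.
Affective items: 4, 7, 9, 10, 14.
Reverse-coded (reversed = (1+4) − raw = 5 − raw):
  item 4: 3
  item 7: 4
  item 9: 2
  item 10: 1
  item 14: 4
Sum = 3 + 4 + 2 + 1 + 4 = 14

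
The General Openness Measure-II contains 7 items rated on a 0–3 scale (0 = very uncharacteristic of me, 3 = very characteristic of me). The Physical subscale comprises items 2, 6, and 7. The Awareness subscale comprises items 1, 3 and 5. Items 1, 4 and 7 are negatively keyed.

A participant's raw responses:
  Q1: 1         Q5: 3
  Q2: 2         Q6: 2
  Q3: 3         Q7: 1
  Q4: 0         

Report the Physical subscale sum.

6

Physical items: 2, 6, 7.
Of these, item 7 is negatively keyed; reverse-coded value = 3 − response.
  item 2: 2
  item 6: 2
  item 7: 3 − 1 = 2
Sum = 2 + 2 + 2 = 6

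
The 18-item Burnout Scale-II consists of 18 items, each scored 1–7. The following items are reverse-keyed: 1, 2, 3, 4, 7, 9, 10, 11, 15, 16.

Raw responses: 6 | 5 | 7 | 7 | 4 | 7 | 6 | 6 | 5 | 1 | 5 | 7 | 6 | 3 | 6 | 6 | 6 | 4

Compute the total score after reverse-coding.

Reversing items 1, 2, 3, 4, 7, 9, 10, 11, 15, & 16 with 8 − raw:
Total = (8−6) + (8−5) + (8−7) + (8−7) + 4 + 7 + (8−6) + 6 + (8−5) + (8−1) + (8−5) + 7 + 6 + 3 + (8−6) + (8−6) + 6 + 4
      = 2 + 3 + 1 + 1 + 4 + 7 + 2 + 6 + 3 + 7 + 3 + 7 + 6 + 3 + 2 + 2 + 6 + 4 = 69

69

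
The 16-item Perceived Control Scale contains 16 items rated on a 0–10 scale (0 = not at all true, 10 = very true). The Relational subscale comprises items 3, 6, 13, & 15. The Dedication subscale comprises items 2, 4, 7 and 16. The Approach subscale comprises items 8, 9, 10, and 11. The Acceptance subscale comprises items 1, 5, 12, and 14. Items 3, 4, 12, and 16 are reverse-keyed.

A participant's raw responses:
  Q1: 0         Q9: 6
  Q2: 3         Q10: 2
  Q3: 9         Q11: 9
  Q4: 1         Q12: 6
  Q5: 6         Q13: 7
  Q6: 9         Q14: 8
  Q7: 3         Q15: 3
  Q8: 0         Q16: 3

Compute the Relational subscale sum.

20

Relational items: 3, 6, 13, 15.
Of these, item 3 is reverse-keyed; reversed = (0+10) − raw = 10 − raw.
  item 3: 10 − 9 = 1
  item 6: 9
  item 13: 7
  item 15: 3
Sum = 1 + 9 + 7 + 3 = 20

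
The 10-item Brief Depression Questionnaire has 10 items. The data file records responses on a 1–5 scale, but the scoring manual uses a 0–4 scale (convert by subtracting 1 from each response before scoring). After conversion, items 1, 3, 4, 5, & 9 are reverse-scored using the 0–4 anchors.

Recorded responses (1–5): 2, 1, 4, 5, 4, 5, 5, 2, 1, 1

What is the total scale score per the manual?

18

Convert to 0–4: 1, 0, 3, 4, 3, 4, 4, 1, 0, 0
Reverse-coded (on a 0–4 scale, reversed = 4 − raw):
  item 1: 4 − 1 = 3
  item 3: 4 − 3 = 1
  item 4: 4 − 4 = 0
  item 5: 4 − 3 = 1
  item 9: 4 − 0 = 4
Scored: 3, 0, 1, 0, 1, 4, 4, 1, 4, 0
Total = 18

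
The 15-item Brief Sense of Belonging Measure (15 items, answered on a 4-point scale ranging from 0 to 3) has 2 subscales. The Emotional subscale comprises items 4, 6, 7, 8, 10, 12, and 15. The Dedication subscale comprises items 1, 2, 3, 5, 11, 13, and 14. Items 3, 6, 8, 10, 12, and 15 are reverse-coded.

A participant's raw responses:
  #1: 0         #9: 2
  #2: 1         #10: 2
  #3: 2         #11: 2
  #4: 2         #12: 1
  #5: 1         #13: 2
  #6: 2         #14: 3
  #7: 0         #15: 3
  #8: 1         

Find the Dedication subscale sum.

Dedication items: 1, 2, 3, 5, 11, 13, 14.
Of these, item 3 is reverse-coded; on a 0–3 scale, reversed = 3 − raw.
  item 1: 0
  item 2: 1
  item 3: 3 − 2 = 1
  item 5: 1
  item 11: 2
  item 13: 2
  item 14: 3
Sum = 0 + 1 + 1 + 1 + 2 + 2 + 3 = 10

10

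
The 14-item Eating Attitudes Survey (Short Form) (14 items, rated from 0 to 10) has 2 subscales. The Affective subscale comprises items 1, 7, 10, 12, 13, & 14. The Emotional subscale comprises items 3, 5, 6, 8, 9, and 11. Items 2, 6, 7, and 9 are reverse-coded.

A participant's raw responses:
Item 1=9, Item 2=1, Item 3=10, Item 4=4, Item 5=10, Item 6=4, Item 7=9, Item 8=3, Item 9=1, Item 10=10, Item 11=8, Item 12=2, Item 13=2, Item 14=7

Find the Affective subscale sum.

31

Affective items: 1, 7, 10, 12, 13, 14.
Of these, item 7 is reverse-coded; on a 0–10 scale, reversed = 10 − raw.
  item 1: 9
  item 7: 10 − 9 = 1
  item 10: 10
  item 12: 2
  item 13: 2
  item 14: 7
Sum = 9 + 1 + 10 + 2 + 2 + 7 = 31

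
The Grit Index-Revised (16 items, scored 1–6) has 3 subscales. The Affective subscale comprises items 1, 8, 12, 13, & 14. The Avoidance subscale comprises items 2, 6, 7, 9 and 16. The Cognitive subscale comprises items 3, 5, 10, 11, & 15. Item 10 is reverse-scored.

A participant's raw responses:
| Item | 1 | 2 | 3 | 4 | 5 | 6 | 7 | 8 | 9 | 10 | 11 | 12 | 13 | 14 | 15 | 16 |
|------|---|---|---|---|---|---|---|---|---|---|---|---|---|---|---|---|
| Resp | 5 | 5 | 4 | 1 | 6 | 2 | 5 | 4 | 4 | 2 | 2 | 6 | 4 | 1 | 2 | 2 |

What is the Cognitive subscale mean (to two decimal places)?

3.80

Cognitive items: 3, 5, 10, 11, 15.
Of these, item 10 is reverse-scored; on a 1–6 scale, reversed = 7 − raw.
  item 3: 4
  item 5: 6
  item 10: 7 − 2 = 5
  item 11: 2
  item 15: 2
Sum = 4 + 6 + 5 + 2 + 2 = 19
Mean = 19 / 5 = 3.80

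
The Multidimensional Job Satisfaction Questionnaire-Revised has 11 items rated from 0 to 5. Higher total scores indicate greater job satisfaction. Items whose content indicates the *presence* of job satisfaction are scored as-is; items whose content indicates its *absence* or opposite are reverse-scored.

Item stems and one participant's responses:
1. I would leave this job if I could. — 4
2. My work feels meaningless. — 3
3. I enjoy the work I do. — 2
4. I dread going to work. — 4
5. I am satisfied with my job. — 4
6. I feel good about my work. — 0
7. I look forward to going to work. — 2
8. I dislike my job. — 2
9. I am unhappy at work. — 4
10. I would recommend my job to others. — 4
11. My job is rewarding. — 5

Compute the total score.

Items 1, 2, 4, 8, 9 describe the absence/opposite of job satisfaction → reverse-score.
on a 0–5 scale, reversed = 5 − raw.
  item 1: 5 − 4 = 1
  item 2: 5 − 3 = 2
  item 3: 2
  item 4: 5 − 4 = 1
  item 5: 4
  item 6: 0
  item 7: 2
  item 8: 5 − 2 = 3
  item 9: 5 − 4 = 1
  item 10: 4
  item 11: 5
Total = 1 + 2 + 2 + 1 + 4 + 0 + 2 + 3 + 1 + 4 + 5 = 25

25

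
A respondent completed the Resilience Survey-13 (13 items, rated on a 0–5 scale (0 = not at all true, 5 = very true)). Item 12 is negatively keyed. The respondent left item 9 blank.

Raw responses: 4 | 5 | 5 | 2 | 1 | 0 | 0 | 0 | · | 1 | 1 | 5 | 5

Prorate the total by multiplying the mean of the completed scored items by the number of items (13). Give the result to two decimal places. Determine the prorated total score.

Reverse-coded (on a 0–5 scale, reversed = 5 − raw):
  item 12: 5 − 5 = 0
Completed scored items (12 of 13): 4, 5, 5, 2, 1, 0, 0, 0, 1, 1, 0, 5; sum = 24.
Person mean = 24 / 12 ≈ 2.0000
Prorated total = (24 / 12) × 13 = 26.00 (to 2 dp)

26.00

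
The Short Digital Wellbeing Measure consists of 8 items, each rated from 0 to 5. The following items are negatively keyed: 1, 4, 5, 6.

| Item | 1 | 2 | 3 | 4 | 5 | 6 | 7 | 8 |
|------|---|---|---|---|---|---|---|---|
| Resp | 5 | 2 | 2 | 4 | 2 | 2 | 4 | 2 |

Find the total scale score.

Reverse-coded items (reversed = (0+5) − raw = 5 − raw):
  item 1: 5 − 5 = 0
  item 4: 5 − 4 = 1
  item 5: 5 − 2 = 3
  item 6: 5 − 2 = 3
Scored responses: 0, 2, 2, 1, 3, 3, 4, 2
Total = 0 + 2 + 2 + 1 + 3 + 3 + 4 + 2 = 17

17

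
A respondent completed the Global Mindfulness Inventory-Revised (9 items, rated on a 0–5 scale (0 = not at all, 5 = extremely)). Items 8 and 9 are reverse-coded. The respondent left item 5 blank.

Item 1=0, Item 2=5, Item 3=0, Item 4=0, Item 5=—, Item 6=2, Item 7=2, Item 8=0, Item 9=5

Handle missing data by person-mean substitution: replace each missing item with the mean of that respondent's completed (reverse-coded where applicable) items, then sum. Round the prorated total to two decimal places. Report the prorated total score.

15.75

Reverse-coded (on a 0–5 scale, reversed = 5 − raw):
  item 8: 5 − 0 = 5
  item 9: 5 − 5 = 0
Completed scored items (8 of 9): 0, 5, 0, 0, 2, 2, 5, 0; sum = 14.
Person mean = 14 / 8 ≈ 1.7500
Prorated total = (14 / 8) × 9 = 15.75 (to 2 dp)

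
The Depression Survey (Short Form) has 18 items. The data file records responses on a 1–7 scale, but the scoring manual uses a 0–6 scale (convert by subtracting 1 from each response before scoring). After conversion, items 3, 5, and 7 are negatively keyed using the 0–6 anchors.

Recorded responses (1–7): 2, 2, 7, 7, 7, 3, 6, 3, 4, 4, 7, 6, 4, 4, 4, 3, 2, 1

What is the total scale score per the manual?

42

Convert to 0–6: 1, 1, 6, 6, 6, 2, 5, 2, 3, 3, 6, 5, 3, 3, 3, 2, 1, 0
Reverse-coded (reversed = (0+6) − raw = 6 − raw):
  item 3: 6 − 6 = 0
  item 5: 6 − 6 = 0
  item 7: 6 − 5 = 1
Scored: 1, 1, 0, 6, 0, 2, 1, 2, 3, 3, 6, 5, 3, 3, 3, 2, 1, 0
Total = 42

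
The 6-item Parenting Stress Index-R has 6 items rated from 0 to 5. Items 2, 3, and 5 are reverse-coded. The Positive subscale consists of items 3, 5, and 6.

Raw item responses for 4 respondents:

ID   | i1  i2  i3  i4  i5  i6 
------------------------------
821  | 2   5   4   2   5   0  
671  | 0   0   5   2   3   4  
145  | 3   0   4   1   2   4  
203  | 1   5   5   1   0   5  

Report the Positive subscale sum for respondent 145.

Respondent 145 raw: 3, 0, 4, 1, 2, 4.
Positive items: 3, 5, 6.
Reverse-coded (reverse-coded value = 5 − response):
  item 3: 5 − 4 = 1
  item 5: 5 − 2 = 3
  item 6: 4
Sum = 1 + 3 + 4 = 8

8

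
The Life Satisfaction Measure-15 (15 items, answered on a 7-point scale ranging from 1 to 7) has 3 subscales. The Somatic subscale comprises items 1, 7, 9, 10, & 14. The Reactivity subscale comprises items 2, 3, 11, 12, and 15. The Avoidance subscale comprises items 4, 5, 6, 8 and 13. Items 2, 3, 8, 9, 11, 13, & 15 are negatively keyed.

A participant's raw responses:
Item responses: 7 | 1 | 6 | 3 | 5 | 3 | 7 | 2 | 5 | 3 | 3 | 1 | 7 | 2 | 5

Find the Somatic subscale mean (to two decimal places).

Somatic items: 1, 7, 9, 10, 14.
Of these, item 9 is negatively keyed; reversed = (1+7) − raw = 8 − raw.
  item 1: 7
  item 7: 7
  item 9: 8 − 5 = 3
  item 10: 3
  item 14: 2
Sum = 7 + 7 + 3 + 3 + 2 = 22
Mean = 22 / 5 = 4.40

4.40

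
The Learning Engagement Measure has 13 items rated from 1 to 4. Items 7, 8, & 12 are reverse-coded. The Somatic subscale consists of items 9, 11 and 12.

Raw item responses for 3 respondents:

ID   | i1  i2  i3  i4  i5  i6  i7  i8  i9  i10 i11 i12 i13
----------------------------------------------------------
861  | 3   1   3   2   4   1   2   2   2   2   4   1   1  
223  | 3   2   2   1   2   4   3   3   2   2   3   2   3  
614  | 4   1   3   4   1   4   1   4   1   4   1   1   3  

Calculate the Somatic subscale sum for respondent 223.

8

Respondent 223 raw: 3, 2, 2, 1, 2, 4, 3, 3, 2, 2, 3, 2, 3.
Somatic items: 9, 11, 12.
Reverse-coded (on a 1–4 scale, reversed = 5 − raw):
  item 9: 2
  item 11: 3
  item 12: 5 − 2 = 3
Sum = 2 + 3 + 3 = 8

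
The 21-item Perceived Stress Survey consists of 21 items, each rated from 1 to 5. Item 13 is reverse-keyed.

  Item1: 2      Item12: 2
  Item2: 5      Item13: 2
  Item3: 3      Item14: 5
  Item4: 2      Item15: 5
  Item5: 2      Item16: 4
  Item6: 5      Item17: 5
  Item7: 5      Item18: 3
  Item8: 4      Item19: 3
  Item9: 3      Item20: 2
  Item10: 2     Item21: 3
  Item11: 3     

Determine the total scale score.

72

Raw sum = 70. Reverse-keyed items: 13; their raw sum = 2.
Each reversal replaces raw with 6 − raw, changing the total by 6 − 2·raw per item.
Total = 70 + 1·6 − 2·2 = 70 + 6 − 4 = 72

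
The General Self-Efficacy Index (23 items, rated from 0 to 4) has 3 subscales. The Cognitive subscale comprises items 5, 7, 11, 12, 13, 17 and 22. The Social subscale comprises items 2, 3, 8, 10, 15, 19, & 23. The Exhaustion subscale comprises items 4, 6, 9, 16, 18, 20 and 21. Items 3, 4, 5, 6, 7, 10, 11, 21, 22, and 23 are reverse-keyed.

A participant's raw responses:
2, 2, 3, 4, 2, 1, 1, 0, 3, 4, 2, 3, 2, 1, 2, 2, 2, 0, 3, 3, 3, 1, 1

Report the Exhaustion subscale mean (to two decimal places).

Exhaustion items: 4, 6, 9, 16, 18, 20, 21.
Of these, items 4, 6, & 21 are reverse-keyed; reverse-coded value = 4 − response.
  item 4: 4 − 4 = 0
  item 6: 4 − 1 = 3
  item 9: 3
  item 16: 2
  item 18: 0
  item 20: 3
  item 21: 4 − 3 = 1
Sum = 0 + 3 + 3 + 2 + 0 + 3 + 1 = 12
Mean = 12 / 7 = 1.71

1.71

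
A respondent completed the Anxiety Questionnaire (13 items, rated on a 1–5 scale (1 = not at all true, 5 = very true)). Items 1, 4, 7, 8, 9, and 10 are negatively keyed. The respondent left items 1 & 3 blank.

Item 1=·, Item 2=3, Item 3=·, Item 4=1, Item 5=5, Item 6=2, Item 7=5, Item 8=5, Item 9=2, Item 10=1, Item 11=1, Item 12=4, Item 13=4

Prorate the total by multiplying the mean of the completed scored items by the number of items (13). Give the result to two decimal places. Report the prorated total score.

Reverse-coded (reversed = (1+5) − raw = 6 − raw):
  item 4: 6 − 1 = 5
  item 7: 6 − 5 = 1
  item 8: 6 − 5 = 1
  item 9: 6 − 2 = 4
  item 10: 6 − 1 = 5
Completed scored items (11 of 13): 3, 5, 5, 2, 1, 1, 4, 5, 1, 4, 4; sum = 35.
Person mean = 35 / 11 ≈ 3.1818
Prorated total = (35 / 11) × 13 = 41.36 (to 2 dp)

41.36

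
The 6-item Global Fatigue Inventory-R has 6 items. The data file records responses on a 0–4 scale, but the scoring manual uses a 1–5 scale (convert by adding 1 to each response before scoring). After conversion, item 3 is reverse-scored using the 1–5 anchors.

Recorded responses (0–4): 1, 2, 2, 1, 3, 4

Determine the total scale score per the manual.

Convert to 1–5: 2, 3, 3, 2, 4, 5
Reverse-coded (reverse-coded value = 6 − response):
  item 3: 6 − 3 = 3
Scored: 2, 3, 3, 2, 4, 5
Total = 19

19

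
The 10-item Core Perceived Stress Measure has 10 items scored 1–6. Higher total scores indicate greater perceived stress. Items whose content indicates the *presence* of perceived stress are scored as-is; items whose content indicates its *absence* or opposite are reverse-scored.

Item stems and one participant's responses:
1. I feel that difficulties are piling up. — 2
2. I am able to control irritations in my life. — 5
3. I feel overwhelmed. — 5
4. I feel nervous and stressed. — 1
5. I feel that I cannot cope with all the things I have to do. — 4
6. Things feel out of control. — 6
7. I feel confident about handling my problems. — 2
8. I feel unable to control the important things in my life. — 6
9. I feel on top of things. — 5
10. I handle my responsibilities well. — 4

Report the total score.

Items 2, 7, 9, 10 describe the absence/opposite of perceived stress → reverse-score.
reversed = (1+6) − raw = 7 − raw.
  item 1: 2
  item 2: 7 − 5 = 2
  item 3: 5
  item 4: 1
  item 5: 4
  item 6: 6
  item 7: 7 − 2 = 5
  item 8: 6
  item 9: 7 − 5 = 2
  item 10: 7 − 4 = 3
Total = 2 + 2 + 5 + 1 + 4 + 6 + 5 + 6 + 2 + 3 = 36

36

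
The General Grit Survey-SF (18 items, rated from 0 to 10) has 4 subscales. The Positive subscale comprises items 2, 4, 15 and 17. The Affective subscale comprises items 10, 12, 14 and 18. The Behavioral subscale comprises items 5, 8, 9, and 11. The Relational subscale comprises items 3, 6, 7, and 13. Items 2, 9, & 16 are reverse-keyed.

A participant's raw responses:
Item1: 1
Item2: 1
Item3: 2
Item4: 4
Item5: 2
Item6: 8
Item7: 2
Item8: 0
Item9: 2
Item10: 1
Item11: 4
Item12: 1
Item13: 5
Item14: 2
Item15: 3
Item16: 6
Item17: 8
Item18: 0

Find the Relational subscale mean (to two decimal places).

Relational items: 3, 6, 7, 13.
  item 3: 2
  item 6: 8
  item 7: 2
  item 13: 5
Sum = 2 + 8 + 2 + 5 = 17
Mean = 17 / 4 = 4.25

4.25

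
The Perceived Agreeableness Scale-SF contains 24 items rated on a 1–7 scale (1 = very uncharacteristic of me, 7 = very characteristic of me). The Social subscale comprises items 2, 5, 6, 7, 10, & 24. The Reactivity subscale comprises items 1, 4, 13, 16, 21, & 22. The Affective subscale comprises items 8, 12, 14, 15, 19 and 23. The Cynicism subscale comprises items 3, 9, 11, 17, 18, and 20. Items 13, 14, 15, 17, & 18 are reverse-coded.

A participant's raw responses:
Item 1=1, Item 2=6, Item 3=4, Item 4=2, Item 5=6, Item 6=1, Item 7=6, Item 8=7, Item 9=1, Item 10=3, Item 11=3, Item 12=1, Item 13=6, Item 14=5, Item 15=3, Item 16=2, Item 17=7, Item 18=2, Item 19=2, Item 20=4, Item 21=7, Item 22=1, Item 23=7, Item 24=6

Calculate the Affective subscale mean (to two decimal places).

Affective items: 8, 12, 14, 15, 19, 23.
Of these, items 14 and 15 are reverse-coded; on a 1–7 scale, reversed = 8 − raw.
  item 8: 7
  item 12: 1
  item 14: 8 − 5 = 3
  item 15: 8 − 3 = 5
  item 19: 2
  item 23: 7
Sum = 7 + 1 + 3 + 5 + 2 + 7 = 25
Mean = 25 / 6 = 4.17

4.17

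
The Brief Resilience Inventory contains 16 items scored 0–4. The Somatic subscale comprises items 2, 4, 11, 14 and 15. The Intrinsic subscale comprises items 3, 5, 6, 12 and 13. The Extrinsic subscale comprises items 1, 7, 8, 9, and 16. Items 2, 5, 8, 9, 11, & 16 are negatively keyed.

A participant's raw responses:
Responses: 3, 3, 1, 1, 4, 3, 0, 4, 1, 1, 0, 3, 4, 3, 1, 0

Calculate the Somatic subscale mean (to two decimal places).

2.00

Somatic items: 2, 4, 11, 14, 15.
Of these, items 2 & 11 are negatively keyed; reversed = (0+4) − raw = 4 − raw.
  item 2: 4 − 3 = 1
  item 4: 1
  item 11: 4 − 0 = 4
  item 14: 3
  item 15: 1
Sum = 1 + 1 + 4 + 3 + 1 = 10
Mean = 10 / 5 = 2.00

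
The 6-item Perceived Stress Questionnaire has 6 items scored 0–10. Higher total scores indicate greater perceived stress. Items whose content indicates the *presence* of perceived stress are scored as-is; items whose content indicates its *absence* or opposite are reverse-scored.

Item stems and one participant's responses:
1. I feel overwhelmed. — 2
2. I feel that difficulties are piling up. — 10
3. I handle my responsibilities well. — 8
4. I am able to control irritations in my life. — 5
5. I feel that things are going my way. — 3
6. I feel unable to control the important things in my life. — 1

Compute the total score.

27

Items 3, 4, 5 describe the absence/opposite of perceived stress → reverse-score.
on a 0–10 scale, reversed = 10 − raw.
  item 1: 2
  item 2: 10
  item 3: 10 − 8 = 2
  item 4: 10 − 5 = 5
  item 5: 10 − 3 = 7
  item 6: 1
Total = 2 + 10 + 2 + 5 + 7 + 1 = 27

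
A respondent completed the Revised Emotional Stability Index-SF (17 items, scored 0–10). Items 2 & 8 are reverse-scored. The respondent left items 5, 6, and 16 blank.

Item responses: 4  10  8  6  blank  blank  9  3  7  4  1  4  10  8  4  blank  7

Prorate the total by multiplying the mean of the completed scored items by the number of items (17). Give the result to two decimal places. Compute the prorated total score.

Reverse-coded (on a 0–10 scale, reversed = 10 − raw):
  item 2: 10 − 10 = 0
  item 8: 10 − 3 = 7
Completed scored items (14 of 17): 4, 0, 8, 6, 9, 7, 7, 4, 1, 4, 10, 8, 4, 7; sum = 79.
Person mean = 79 / 14 ≈ 5.6429
Prorated total = (79 / 14) × 17 = 95.93 (to 2 dp)

95.93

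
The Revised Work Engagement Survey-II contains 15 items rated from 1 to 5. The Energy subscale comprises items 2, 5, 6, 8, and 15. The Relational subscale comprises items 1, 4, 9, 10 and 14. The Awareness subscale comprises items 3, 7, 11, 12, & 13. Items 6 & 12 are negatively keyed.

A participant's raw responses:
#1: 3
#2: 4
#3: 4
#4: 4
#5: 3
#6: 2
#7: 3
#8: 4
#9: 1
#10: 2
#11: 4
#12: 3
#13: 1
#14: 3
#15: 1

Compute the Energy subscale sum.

16

Energy items: 2, 5, 6, 8, 15.
Of these, item 6 is negatively keyed; reversed = (1+5) − raw = 6 − raw.
  item 2: 4
  item 5: 3
  item 6: 6 − 2 = 4
  item 8: 4
  item 15: 1
Sum = 4 + 3 + 4 + 4 + 1 = 16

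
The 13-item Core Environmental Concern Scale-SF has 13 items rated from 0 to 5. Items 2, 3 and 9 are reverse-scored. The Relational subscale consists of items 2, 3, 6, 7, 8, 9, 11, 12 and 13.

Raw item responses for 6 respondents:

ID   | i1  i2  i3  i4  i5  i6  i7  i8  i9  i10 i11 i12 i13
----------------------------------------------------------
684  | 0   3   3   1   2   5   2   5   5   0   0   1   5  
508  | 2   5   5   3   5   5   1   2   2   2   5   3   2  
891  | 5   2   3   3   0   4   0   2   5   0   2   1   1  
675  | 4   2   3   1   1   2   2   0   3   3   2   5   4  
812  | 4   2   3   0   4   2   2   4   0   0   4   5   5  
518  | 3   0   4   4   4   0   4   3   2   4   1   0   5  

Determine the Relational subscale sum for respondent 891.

15

Respondent 891 raw: 5, 2, 3, 3, 0, 4, 0, 2, 5, 0, 2, 1, 1.
Relational items: 2, 3, 6, 7, 8, 9, 11, 12, 13.
Reverse-coded (reverse-coded value = 5 − response):
  item 2: 5 − 2 = 3
  item 3: 5 − 3 = 2
  item 6: 4
  item 7: 0
  item 8: 2
  item 9: 5 − 5 = 0
  item 11: 2
  item 12: 1
  item 13: 1
Sum = 3 + 2 + 4 + 0 + 2 + 0 + 2 + 1 + 1 = 15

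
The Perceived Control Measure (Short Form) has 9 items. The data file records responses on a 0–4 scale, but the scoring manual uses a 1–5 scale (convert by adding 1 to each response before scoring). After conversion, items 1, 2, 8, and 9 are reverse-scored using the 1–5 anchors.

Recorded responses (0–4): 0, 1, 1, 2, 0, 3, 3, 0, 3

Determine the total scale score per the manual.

30

Convert to 1–5: 1, 2, 2, 3, 1, 4, 4, 1, 4
Reverse-coded (reverse-coded value = 6 − response):
  item 1: 6 − 1 = 5
  item 2: 6 − 2 = 4
  item 8: 6 − 1 = 5
  item 9: 6 − 4 = 2
Scored: 5, 4, 2, 3, 1, 4, 4, 5, 2
Total = 30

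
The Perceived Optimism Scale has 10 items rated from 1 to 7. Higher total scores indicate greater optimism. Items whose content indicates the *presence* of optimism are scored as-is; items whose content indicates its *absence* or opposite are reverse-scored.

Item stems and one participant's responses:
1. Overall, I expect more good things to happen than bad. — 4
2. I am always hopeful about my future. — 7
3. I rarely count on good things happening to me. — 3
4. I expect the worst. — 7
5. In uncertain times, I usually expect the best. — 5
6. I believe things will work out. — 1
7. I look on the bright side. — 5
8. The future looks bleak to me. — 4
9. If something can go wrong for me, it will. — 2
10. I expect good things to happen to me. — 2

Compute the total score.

40

Items 3, 4, 8, 9 describe the absence/opposite of optimism → reverse-score.
on a 1–7 scale, reversed = 8 − raw.
  item 1: 4
  item 2: 7
  item 3: 8 − 3 = 5
  item 4: 8 − 7 = 1
  item 5: 5
  item 6: 1
  item 7: 5
  item 8: 8 − 4 = 4
  item 9: 8 − 2 = 6
  item 10: 2
Total = 4 + 7 + 5 + 1 + 5 + 1 + 5 + 4 + 6 + 2 = 40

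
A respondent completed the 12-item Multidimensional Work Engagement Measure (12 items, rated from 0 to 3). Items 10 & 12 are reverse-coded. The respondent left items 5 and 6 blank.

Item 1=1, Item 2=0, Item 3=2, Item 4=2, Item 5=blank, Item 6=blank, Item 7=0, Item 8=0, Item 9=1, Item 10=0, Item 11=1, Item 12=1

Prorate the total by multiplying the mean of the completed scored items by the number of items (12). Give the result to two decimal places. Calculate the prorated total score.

Reverse-coded (reverse-coded value = 3 − response):
  item 10: 3 − 0 = 3
  item 12: 3 − 1 = 2
Completed scored items (10 of 12): 1, 0, 2, 2, 0, 0, 1, 3, 1, 2; sum = 12.
Person mean = 12 / 10 ≈ 1.2000
Prorated total = (12 / 10) × 12 = 14.40 (to 2 dp)

14.40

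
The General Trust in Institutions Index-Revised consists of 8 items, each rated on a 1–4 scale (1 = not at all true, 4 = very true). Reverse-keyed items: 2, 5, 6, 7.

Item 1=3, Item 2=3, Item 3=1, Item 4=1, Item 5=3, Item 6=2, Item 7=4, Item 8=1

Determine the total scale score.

14

Reversing items 2, 5, 6, and 7 with 5 − raw:
Total = 3 + (5−3) + 1 + 1 + (5−3) + (5−2) + (5−4) + 1
      = 3 + 2 + 1 + 1 + 2 + 3 + 1 + 1 = 14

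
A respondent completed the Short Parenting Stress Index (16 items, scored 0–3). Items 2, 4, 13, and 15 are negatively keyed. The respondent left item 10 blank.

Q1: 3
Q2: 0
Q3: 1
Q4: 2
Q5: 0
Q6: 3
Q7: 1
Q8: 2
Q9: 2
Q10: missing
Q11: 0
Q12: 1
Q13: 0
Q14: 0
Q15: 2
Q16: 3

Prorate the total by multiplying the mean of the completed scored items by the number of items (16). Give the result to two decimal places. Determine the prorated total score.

Reverse-coded (on a 0–3 scale, reversed = 3 − raw):
  item 2: 3 − 0 = 3
  item 4: 3 − 2 = 1
  item 13: 3 − 0 = 3
  item 15: 3 − 2 = 1
Completed scored items (15 of 16): 3, 3, 1, 1, 0, 3, 1, 2, 2, 0, 1, 3, 0, 1, 3; sum = 24.
Person mean = 24 / 15 ≈ 1.6000
Prorated total = (24 / 15) × 16 = 25.60 (to 2 dp)

25.60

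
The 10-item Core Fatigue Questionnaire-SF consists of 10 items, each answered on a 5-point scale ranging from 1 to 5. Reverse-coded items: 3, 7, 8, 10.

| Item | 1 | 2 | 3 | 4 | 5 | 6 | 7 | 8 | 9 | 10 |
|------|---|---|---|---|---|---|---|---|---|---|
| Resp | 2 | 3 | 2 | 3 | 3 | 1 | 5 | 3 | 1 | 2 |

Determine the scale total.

Reverse-coded items (on a 1–5 scale, reversed = 6 − raw):
  item 3: 6 − 2 = 4
  item 7: 6 − 5 = 1
  item 8: 6 − 3 = 3
  item 10: 6 − 2 = 4
After reverse-coding: 2, 3, 4, 3, 3, 1, 1, 3, 1, 4
Total = 2 + 3 + 4 + 3 + 3 + 1 + 1 + 3 + 1 + 4 = 25

25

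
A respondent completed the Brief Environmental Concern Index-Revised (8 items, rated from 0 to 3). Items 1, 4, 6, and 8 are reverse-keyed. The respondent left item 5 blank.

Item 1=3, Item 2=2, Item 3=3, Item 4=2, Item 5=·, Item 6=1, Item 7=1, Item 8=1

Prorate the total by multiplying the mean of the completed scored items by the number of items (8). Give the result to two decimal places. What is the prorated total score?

Reverse-coded (reversed = (0+3) − raw = 3 − raw):
  item 1: 3 − 3 = 0
  item 4: 3 − 2 = 1
  item 6: 3 − 1 = 2
  item 8: 3 − 1 = 2
Completed scored items (7 of 8): 0, 2, 3, 1, 2, 1, 2; sum = 11.
Person mean = 11 / 7 ≈ 1.5714
Prorated total = (11 / 7) × 8 = 12.57 (to 2 dp)

12.57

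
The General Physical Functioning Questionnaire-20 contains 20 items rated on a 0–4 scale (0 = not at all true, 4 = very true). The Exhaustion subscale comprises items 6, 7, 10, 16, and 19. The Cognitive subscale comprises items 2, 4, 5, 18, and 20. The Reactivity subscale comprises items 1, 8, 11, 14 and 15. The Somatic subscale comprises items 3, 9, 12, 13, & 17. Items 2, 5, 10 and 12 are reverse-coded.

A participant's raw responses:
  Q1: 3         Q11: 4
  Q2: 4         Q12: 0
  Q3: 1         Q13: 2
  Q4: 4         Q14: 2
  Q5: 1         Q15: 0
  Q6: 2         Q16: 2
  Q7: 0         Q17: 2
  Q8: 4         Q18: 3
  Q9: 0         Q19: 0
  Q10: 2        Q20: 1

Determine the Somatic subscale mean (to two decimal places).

1.80

Somatic items: 3, 9, 12, 13, 17.
Of these, item 12 is reverse-coded; on a 0–4 scale, reversed = 4 − raw.
  item 3: 1
  item 9: 0
  item 12: 4 − 0 = 4
  item 13: 2
  item 17: 2
Sum = 1 + 0 + 4 + 2 + 2 = 9
Mean = 9 / 5 = 1.80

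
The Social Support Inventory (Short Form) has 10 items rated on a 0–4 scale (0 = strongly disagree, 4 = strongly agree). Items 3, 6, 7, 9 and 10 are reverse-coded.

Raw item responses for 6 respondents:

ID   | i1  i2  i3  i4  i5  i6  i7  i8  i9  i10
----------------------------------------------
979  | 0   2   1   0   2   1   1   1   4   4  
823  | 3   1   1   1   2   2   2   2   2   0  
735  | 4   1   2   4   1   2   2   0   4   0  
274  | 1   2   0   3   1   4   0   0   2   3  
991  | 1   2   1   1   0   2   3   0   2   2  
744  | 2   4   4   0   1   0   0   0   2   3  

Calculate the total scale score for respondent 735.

Respondent 735 raw: 4, 1, 2, 4, 1, 2, 2, 0, 4, 0.
Reverse-coded (reverse-coded value = 4 − response):
  item 1: 4
  item 2: 1
  item 3: 4 − 2 = 2
  item 4: 4
  item 5: 1
  item 6: 4 − 2 = 2
  item 7: 4 − 2 = 2
  item 8: 0
  item 9: 4 − 4 = 0
  item 10: 4 − 0 = 4
Sum = 4 + 1 + 2 + 4 + 1 + 2 + 2 + 0 + 0 + 4 = 20

20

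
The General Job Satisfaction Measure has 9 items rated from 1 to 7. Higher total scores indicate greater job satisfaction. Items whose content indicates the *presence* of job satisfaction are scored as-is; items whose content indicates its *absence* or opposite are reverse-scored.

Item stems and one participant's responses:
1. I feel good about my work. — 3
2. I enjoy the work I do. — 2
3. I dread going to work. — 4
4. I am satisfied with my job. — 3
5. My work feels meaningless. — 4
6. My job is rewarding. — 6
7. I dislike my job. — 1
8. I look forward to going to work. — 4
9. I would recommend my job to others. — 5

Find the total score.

Items 3, 5, 7 describe the absence/opposite of job satisfaction → reverse-score.
on a 1–7 scale, reversed = 8 − raw.
  item 1: 3
  item 2: 2
  item 3: 8 − 4 = 4
  item 4: 3
  item 5: 8 − 4 = 4
  item 6: 6
  item 7: 8 − 1 = 7
  item 8: 4
  item 9: 5
Total = 3 + 2 + 4 + 3 + 4 + 6 + 7 + 4 + 5 = 38

38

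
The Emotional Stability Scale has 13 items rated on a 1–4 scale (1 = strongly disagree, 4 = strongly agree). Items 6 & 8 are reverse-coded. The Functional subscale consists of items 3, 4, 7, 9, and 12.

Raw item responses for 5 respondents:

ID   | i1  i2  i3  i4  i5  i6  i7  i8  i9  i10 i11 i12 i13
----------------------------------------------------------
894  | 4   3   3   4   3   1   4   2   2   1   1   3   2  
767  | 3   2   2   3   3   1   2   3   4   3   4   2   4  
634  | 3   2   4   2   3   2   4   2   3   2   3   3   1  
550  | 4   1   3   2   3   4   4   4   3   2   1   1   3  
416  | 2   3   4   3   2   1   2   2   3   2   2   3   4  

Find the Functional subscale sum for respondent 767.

13

Respondent 767 raw: 3, 2, 2, 3, 3, 1, 2, 3, 4, 3, 4, 2, 4.
Functional items: 3, 4, 7, 9, 12.
Reverse-coded (reverse-coded value = 5 − response):
  item 3: 2
  item 4: 3
  item 7: 2
  item 9: 4
  item 12: 2
Sum = 2 + 3 + 2 + 4 + 2 = 13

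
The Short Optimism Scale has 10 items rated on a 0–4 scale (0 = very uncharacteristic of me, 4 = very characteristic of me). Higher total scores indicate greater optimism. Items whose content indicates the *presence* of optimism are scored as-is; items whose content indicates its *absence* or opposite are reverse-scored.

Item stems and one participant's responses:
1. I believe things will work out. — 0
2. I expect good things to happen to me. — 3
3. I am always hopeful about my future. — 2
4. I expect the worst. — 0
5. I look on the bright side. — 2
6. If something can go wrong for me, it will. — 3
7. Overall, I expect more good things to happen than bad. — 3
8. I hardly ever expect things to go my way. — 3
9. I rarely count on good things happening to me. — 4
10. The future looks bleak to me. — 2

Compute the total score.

Items 4, 6, 8, 9, 10 describe the absence/opposite of optimism → reverse-score.
on a 0–4 scale, reversed = 4 − raw.
  item 1: 0
  item 2: 3
  item 3: 2
  item 4: 4 − 0 = 4
  item 5: 2
  item 6: 4 − 3 = 1
  item 7: 3
  item 8: 4 − 3 = 1
  item 9: 4 − 4 = 0
  item 10: 4 − 2 = 2
Total = 0 + 3 + 2 + 4 + 2 + 1 + 3 + 1 + 0 + 2 = 18

18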